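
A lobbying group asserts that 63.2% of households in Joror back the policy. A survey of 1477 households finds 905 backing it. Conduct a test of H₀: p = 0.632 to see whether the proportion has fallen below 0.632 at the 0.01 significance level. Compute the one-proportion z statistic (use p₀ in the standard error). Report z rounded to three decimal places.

z = -1.536

p̂ = 905/1477 = 0.612729.
Standard error under H₀: √(0.632×0.368/1477) = 0.012549.
z = (0.612729 − 0.632)/0.012549 = -0.019271/0.012549 = -1.536.
p-value = P(Z < -1.536) ≈ 0.0623. With α = 0.01, fail to reject H₀.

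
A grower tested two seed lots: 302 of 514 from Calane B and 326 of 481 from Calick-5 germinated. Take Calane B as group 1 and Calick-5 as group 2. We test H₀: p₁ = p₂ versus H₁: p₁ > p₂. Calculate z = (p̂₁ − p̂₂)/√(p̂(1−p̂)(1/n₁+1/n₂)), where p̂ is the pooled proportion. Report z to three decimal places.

z = -2.947

p̂₁ = 302/514 ≈ 0.58755, p̂₂ = 326/481 ≈ 0.67775.
Pooled p̂ = (302+326)/(514+481) = 628/995 = 0.63116.
SE = √(0.232798 × 0.00402453) = 0.03061.
z = (0.58755 − 0.67775)/0.03061 = -0.09020/0.03061 = -2.947.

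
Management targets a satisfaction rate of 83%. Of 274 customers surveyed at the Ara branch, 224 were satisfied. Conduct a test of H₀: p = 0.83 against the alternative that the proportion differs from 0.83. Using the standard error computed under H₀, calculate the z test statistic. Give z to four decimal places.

z = -0.5500

p̂ = 224/274 ≈ 0.817518.
SE = √(p₀(1−p₀)/n) = √(0.1411/274) = 0.022693.
z = (0.817518 − 0.83)/0.022693 = -0.012482/0.022693 = -0.5500.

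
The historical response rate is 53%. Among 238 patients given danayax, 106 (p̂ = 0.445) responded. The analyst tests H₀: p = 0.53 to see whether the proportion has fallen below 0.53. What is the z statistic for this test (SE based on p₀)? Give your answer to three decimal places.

z = -2.616

p̂ = 106/238 ≈ 0.44538.
SE = √(p₀(1−p₀)/n) = √(0.2491/238) = 0.03235.
z = (0.44538 − 0.53)/0.03235 = -0.08462/0.03235 = -2.616.
p-value = P(Z < -2.616) ≈ 0.0045.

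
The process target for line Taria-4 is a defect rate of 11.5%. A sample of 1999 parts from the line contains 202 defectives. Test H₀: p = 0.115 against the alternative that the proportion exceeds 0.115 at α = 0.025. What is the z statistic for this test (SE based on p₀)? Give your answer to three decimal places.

p̂ = 202/1999 = 0.101051.
SE = √(p₀(1−p₀)/n) = √(0.10178/1999) = 0.007135.
z = (0.101051 − 0.115)/0.007135 = -0.013949/0.007135 = -1.955.
p-value = P(Z > -1.955) ≈ 0.9747, so at α = 0.025 we fail to reject H₀.

z = -1.955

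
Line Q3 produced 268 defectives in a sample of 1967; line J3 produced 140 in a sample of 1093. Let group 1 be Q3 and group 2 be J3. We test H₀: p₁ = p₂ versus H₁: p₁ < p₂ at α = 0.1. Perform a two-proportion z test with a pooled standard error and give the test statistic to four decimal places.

z = 0.6363

p̂₁ = 268/1967 = 0.136248, p̂₂ = 140/1093 = 0.128088.
Pooled p̂ = (268+140)/(1967+1093) = 408/3060 = 0.133333.
SE = √(p̂(1−p̂)(1/n₁+1/n₂)) = √(0.133333·0.866667·0.0014233) = √(0.00016447) = 0.012825.
z = (0.136248 − 0.128088)/0.012825 = 0.008160/0.012825 = 0.6363.
p-value = P(Z < 0.636) ≈ 0.7377; since p > α = 0.1, fail to reject H₀.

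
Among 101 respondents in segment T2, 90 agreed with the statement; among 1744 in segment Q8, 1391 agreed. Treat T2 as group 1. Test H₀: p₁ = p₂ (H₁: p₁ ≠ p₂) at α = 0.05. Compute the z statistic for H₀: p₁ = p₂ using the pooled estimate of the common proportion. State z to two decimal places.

z = 2.30

p̂₁ = 90/101 ≈ 0.8911, p̂₂ = 1391/1744 ≈ 0.7976.
Pooled p̂ = (90+1391)/(101+1744) = 1481/1845 = 0.8027.
SE = √(p̂(1−p̂)(1/n₁+1/n₂)) = √(0.8027·0.1973·0.0104744) = √(0.00165879) = 0.0407.
z = (0.8911 − 0.7976)/0.0407 = 0.0935/0.0407 = 2.30.
Two-sided p-value ≈ 2·Φ(−2.296) = 0.0217. With α = 0.05, reject H₀.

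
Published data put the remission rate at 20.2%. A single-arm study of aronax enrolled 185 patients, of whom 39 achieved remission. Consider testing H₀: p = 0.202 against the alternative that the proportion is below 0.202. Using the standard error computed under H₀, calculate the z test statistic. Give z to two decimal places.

z = 0.30

p̂ = 39/185 = 0.2108.
Standard error under H₀: √(0.202×0.798/185) = 0.0295.
z = (0.2108 − 0.202)/0.0295 = 0.0088/0.0295 = 0.30.
p-value = P(Z < 0.298) ≈ 0.6173.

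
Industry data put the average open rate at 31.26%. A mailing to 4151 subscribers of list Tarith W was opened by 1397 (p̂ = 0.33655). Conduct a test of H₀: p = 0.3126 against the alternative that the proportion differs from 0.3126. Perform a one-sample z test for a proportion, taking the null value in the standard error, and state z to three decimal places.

p̂ = 1397/4151 ≈ 0.336545.
Standard error under H₀: √(0.3126×0.6874/4151) = 0.007195.
z = (0.336545 − 0.3126)/0.007195 = 0.023945/0.007195 = 3.328.
Two-sided p-value ≈ 2·Φ(−3.328) = 0.0009.

z = 3.328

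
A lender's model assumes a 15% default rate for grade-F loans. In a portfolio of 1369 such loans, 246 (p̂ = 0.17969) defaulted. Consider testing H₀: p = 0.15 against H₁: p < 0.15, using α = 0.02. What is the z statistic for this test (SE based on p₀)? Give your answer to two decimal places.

p̂ = 246/1369 = 0.17969.
SE = √(p₀(1−p₀)/n) = √(0.1275/1369) = 0.00965.
z = (0.17969 − 0.15)/0.00965 = 0.02969/0.00965 = 3.08.
p-value = P(Z < 3.077) ≈ 0.9990; since p > α = 0.02, fail to reject H₀.

z = 3.08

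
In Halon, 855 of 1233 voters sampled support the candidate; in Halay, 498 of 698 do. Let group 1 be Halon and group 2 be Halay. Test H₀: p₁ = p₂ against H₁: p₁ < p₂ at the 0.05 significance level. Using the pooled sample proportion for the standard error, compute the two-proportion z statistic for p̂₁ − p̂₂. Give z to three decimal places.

p̂₁ = 855/1233 ≈ 0.69343, p̂₂ = 498/698 ≈ 0.71347.
Pooled p̂ = (855+498)/(1233+698) = 1353/1931 = 0.70067.
SE = √(p̂(1−p̂)(1/n₁+1/n₂)) = √(0.70067·0.29933·0.00224369) = √(0.000470571) = 0.02169.
z = (0.69343 − 0.71347)/0.02169 = -0.02004/0.02169 = -0.924.
p-value = P(Z < -0.924) ≈ 0.1778; since p > α = 0.05, fail to reject H₀.

z = -0.924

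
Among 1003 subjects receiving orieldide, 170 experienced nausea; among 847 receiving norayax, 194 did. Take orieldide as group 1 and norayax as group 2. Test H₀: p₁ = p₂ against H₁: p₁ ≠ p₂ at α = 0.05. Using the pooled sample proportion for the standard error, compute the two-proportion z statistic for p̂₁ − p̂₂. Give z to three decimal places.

p̂₁ = 170/1003 = 0.16949, p̂₂ = 194/847 = 0.22904.
Pooled p̂ = (170+194)/(1003+847) = 364/1850 = 0.19676.
SE = √(p̂(1−p̂)(1/n₁+1/n₂)) = √(0.19676·0.80324·0.00217765) = √(0.000344163) = 0.01855.
z = (0.16949 − 0.22904)/0.01855 = -0.05955/0.01855 = -3.210.
p-value = 2·P(Z > 3.210) ≈ 0.0013. With α = 0.05, reject H₀.

z = -3.210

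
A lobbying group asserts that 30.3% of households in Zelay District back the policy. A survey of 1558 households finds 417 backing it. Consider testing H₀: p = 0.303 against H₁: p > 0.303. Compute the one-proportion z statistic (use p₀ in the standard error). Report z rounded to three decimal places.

z = -3.036

p̂ = 417/1558 = 0.267651.
Standard error under H₀: √(0.303×0.697/1558) = 0.011643.
z = (0.267651 − 0.303)/0.011643 = -0.035349/0.011643 = -3.036.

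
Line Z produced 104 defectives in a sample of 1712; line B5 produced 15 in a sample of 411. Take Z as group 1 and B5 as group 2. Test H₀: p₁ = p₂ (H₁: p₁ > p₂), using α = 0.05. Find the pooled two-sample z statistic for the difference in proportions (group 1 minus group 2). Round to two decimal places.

z = 1.92

p̂₁ = 104/1712 ≈ 0.0607, p̂₂ = 15/411 ≈ 0.0365.
Pooled p̂ = (104+15)/(1712+411) = 119/2123 = 0.0561.
SE = √(0.0529108 × 0.0030172) = 0.0126.
z = (0.0607 − 0.0365)/0.0126 = 0.0242/0.0126 = 1.92.
p-value = P(Z > 1.919) ≈ 0.0275, so at α = 0.05 we reject H₀.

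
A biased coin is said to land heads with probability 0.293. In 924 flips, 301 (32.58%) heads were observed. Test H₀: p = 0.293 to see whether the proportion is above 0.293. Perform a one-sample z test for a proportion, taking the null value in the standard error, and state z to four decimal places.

p̂ = 301/924 ≈ 0.325758.
SE = √(p₀(1−p₀)/n) = √(0.20715/924) = 0.014973.
z = (0.325758 − 0.293)/0.014973 = 0.032758/0.014973 = 2.1878.
p-value = P(Z > 2.188) ≈ 0.0143.

z = 2.1878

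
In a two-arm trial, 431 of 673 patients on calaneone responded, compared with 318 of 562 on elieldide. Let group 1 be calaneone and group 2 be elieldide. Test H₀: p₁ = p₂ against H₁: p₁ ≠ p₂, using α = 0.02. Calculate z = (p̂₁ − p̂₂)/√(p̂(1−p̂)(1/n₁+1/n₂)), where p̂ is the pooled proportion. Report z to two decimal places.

z = 2.67

p̂₁ = 431/673 = 0.6404, p̂₂ = 318/562 = 0.5658.
Pooled p̂ = (431+318)/(673+562) = 749/1235 = 0.6065.
SE = √(0.238662 × 0.00326524) = 0.0279.
z = (0.6404 − 0.5658)/0.0279 = 0.0746/0.0279 = 2.67.
Two-sided p-value ≈ 2·Φ(−2.672) = 0.0075. With α = 0.02, reject H₀.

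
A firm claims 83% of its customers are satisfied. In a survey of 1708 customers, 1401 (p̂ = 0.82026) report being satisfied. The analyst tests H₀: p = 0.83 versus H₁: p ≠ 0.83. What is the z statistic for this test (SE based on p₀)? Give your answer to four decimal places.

p̂ = 1401/1708 ≈ 0.8202576.
Standard error under H₀: √(0.83×0.17/1708) = 0.0090891.
z = (0.8202576 − 0.83)/0.0090891 = -0.0097424/0.0090891 = -1.0719.
Two-sided p-value ≈ 2·Φ(−1.072) = 0.2838.

z = -1.0719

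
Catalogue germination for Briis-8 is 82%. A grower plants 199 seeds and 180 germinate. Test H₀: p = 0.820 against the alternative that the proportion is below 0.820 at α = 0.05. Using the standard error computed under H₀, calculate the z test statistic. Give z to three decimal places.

z = 3.104

p̂ = 180/199 ≈ 0.90452.
Under H₀, SE = √(0.82·0.18/199) = √(0.000741709) = 0.02723.
z = (0.90452 − 0.82)/0.02723 = 0.08452/0.02723 = 3.104.
p-value = P(Z < 3.104) ≈ 0.9990; since p > α = 0.05, fail to reject H₀.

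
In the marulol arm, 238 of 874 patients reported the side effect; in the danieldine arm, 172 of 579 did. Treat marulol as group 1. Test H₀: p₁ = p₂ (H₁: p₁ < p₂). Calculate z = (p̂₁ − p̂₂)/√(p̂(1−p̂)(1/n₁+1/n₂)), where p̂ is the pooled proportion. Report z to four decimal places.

p̂₁ = 238/874 = 0.272311, p̂₂ = 172/579 = 0.297064.
Pooled p̂ = (238+172)/(874+579) = 410/1453 = 0.282175.
SE = √(0.202552 × 0.00287128) = 0.024116.
z = (0.272311 − 0.297064)/0.024116 = -0.024753/0.024116 = -1.0264.
p-value = P(Z < -1.026) ≈ 0.1524.

z = -1.0264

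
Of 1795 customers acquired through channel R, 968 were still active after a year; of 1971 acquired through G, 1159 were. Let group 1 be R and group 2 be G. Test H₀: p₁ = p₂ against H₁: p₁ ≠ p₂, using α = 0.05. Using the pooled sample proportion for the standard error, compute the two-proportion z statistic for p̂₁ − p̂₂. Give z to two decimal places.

p̂₁ = 968/1795 = 0.5393, p̂₂ = 1159/1971 = 0.5880.
Pooled p̂ = (968+1159)/(1795+1971) = 2127/3766 = 0.5648.
SE = √(p̂(1−p̂)(1/n₁+1/n₂)) = √(0.5648·0.4352·0.00106446) = √(0.000261647) = 0.0162.
z = (0.5393 − 0.5880)/0.0162 = -0.0487/0.0162 = -3.01.
p-value = 2·P(Z > 3.014) ≈ 0.0026; since p < α = 0.05, reject H₀.

z = -3.01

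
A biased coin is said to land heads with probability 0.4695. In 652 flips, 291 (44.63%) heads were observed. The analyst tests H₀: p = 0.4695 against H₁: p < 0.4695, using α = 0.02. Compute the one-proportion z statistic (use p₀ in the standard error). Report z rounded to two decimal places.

z = -1.19

p̂ = 291/652 = 0.4463.
Under H₀, SE = √(0.4695·0.5305/652) = √(0.000382009) = 0.0195.
z = (0.4463 − 0.4695)/0.0195 = -0.0232/0.0195 = -1.19.
p-value = P(Z < -1.186) ≈ 0.1178, so at α = 0.02 we fail to reject H₀.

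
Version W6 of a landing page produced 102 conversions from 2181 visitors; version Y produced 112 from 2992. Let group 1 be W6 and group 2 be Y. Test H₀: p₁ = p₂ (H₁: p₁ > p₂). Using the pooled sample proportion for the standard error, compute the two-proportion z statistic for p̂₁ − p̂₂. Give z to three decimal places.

p̂₁ = 102/2181 = 0.04677, p̂₂ = 112/2992 = 0.03743.
Pooled p̂ = (102+112)/(2181+2992) = 214/5173 = 0.04137.
SE = √(p̂(1−p̂)(1/n₁+1/n₂)) = √(0.04137·0.95863·0.00079273) = √(3.14375e-05) = 0.00561.
z = (0.04677 − 0.03743)/0.00561 = 0.00934/0.00561 = 1.665.

z = 1.665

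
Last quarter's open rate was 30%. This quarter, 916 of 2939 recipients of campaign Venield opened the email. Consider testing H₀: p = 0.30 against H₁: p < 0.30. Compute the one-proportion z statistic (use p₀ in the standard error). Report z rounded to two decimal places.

p̂ = 916/2939 ≈ 0.3117.
Under H₀, SE = √(0.3·0.7/2939) = √(7.14529e-05) = 0.0085.
z = (0.3117 − 0.3)/0.0085 = 0.0117/0.0085 = 1.38.
p-value = P(Z < 1.381) ≈ 0.9163.

z = 1.38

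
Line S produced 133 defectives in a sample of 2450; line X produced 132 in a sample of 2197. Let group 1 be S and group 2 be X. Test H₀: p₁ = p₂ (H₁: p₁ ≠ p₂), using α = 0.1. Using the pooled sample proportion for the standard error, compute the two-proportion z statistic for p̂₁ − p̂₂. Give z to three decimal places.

z = -0.851

p̂₁ = 133/2450 ≈ 0.054286, p̂₂ = 132/2197 ≈ 0.060082.
Pooled p̂ = (133+132)/(2450+2197) = 265/4647 = 0.057026.
SE = √(0.0537741 × 0.000863329) = 0.006814.
z = (0.054286 − 0.060082)/0.006814 = -0.005796/0.006814 = -0.851.
Two-sided p-value ≈ 2·Φ(−0.851) = 0.3949. With α = 0.1, fail to reject H₀.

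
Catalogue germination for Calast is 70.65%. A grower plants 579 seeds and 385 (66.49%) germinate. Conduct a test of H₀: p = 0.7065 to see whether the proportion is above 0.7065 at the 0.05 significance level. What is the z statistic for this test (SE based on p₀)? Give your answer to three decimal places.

p̂ = 385/579 = 0.664940.
Under H₀, SE = √(0.7065·0.2935/579) = √(0.000358131) = 0.018924.
z = (0.664940 − 0.7065)/0.018924 = -0.041560/0.018924 = -2.196.
p-value = P(Z > -2.196) ≈ 0.9860. With α = 0.05, fail to reject H₀.

z = -2.196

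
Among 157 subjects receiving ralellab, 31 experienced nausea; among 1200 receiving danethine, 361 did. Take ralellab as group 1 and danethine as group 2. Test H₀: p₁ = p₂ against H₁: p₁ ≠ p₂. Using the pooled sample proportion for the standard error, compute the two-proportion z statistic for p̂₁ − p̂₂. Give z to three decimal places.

p̂₁ = 31/157 = 0.197452, p̂₂ = 361/1200 = 0.300833.
Pooled p̂ = (31+361)/(157+1200) = 392/1357 = 0.288873.
SE = √(p̂(1−p̂)(1/n₁+1/n₂)) = √(0.288873·0.711127·0.00720276) = √(0.00147963) = 0.038466.
z = (0.197452 − 0.300833)/0.038466 = -0.103381/0.038466 = -2.688.

z = -2.688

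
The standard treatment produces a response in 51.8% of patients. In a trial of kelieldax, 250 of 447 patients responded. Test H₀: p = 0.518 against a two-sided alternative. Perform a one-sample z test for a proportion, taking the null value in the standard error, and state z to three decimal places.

z = 1.747

p̂ = 250/447 = 0.55928.
Standard error under H₀: √(0.518×0.482/447) = 0.02363.
z = (0.55928 − 0.518)/0.02363 = 0.04128/0.02363 = 1.747.
Two-sided p-value ≈ 2·Φ(−1.747) = 0.0807.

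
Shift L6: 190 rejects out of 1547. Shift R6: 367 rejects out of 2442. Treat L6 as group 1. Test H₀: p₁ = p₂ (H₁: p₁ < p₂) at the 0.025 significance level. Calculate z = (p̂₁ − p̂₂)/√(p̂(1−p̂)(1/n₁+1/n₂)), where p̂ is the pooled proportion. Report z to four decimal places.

p̂₁ = 190/1547 ≈ 0.1228184, p̂₂ = 367/2442 ≈ 0.1502867.
Pooled p̂ = (190+367)/(1547+2442) = 557/3989 = 0.1396340.
SE = √(0.120136 × 0.00105591) = 0.0112629.
z = (0.1228184 − 0.1502867)/0.0112629 = -0.0274683/0.0112629 = -2.4388.
p-value = P(Z < -2.439) ≈ 0.0074; since p < α = 0.025, reject H₀.

z = -2.4388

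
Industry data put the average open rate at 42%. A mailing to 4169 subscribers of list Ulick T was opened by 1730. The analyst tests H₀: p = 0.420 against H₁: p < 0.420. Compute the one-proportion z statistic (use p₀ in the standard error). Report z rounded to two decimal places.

z = -0.66

p̂ = 1730/4169 ≈ 0.4150.
Under H₀, SE = √(0.42·0.58/4169) = √(5.84313e-05) = 0.0076.
z = (0.4150 − 0.42)/0.0076 = -0.0050/0.0076 = -0.66.
p-value = P(Z < -0.658) ≈ 0.2552.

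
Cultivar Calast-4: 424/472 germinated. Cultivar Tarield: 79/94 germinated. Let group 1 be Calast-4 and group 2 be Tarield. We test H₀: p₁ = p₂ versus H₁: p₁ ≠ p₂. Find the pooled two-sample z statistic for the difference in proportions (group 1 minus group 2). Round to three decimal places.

p̂₁ = 424/472 = 0.898305, p̂₂ = 79/94 = 0.840426.
Pooled p̂ = (424+79)/(472+94) = 503/566 = 0.888693.
SE = √(0.0989181 × 0.0127569) = 0.035523.
z = (0.898305 − 0.840426)/0.035523 = 0.057879/0.035523 = 1.629.

z = 1.629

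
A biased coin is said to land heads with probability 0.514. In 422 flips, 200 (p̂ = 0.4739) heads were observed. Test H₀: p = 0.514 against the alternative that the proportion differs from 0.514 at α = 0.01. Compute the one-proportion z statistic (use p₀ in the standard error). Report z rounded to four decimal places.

z = -1.6468

p̂ = 200/422 = 0.473934.
Standard error under H₀: √(0.514×0.486/422) = 0.024330.
z = (0.473934 − 0.514)/0.024330 = -0.040066/0.024330 = -1.6468.
Two-sided p-value ≈ 2·Φ(−1.647) = 0.0996; since p > α = 0.01, fail to reject H₀.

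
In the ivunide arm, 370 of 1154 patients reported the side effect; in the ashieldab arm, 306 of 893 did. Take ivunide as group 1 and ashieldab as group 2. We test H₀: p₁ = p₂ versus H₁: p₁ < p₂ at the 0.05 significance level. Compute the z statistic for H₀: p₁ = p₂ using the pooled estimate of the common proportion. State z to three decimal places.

p̂₁ = 370/1154 = 0.32062, p̂₂ = 306/893 = 0.34267.
Pooled p̂ = (370+306)/(1154+893) = 676/2047 = 0.33024.
SE = √(p̂(1−p̂)(1/n₁+1/n₂)) = √(0.33024·0.66976·0.00198637) = √(0.000439348) = 0.02096.
z = (0.32062 − 0.34267)/0.02096 = -0.02205/0.02096 = -1.052.
p-value = P(Z < -1.052) ≈ 0.1465, so at α = 0.05 we fail to reject H₀.

z = -1.052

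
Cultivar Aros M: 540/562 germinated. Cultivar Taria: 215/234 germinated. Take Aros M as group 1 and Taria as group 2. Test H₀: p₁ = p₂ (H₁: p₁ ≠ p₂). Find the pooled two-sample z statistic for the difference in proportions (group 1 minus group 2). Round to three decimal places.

p̂₁ = 540/562 = 0.96085, p̂₂ = 215/234 = 0.91880.
Pooled p̂ = (540+215)/(562+234) = 755/796 = 0.94849.
SE = √(p̂(1−p̂)(1/n₁+1/n₂)) = √(0.94849·0.05151·0.00605286) = √(0.00029571) = 0.01720.
z = (0.96085 − 0.91880)/0.01720 = 0.04205/0.01720 = 2.445.
p-value = 2·P(Z > 2.445) ≈ 0.0145.

z = 2.445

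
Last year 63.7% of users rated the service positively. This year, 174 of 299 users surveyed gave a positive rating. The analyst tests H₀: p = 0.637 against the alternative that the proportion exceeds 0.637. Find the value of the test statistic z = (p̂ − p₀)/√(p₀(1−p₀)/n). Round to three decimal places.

p̂ = 174/299 ≈ 0.58194.
SE = √(p₀(1−p₀)/n) = √(0.23123/299) = 0.02781.
z = (0.58194 − 0.637)/0.02781 = -0.05506/0.02781 = -1.980.
p-value = P(Z > -1.980) ≈ 0.9761.

z = -1.980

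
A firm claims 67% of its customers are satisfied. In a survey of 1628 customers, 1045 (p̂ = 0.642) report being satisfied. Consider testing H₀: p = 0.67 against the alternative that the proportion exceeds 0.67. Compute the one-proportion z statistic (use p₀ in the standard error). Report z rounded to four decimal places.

p̂ = 1045/1628 = 0.641892.
Standard error under H₀: √(0.67×0.33/1628) = 0.011654.
z = (0.641892 − 0.67)/0.011654 = -0.028108/0.011654 = -2.4119.

z = -2.4119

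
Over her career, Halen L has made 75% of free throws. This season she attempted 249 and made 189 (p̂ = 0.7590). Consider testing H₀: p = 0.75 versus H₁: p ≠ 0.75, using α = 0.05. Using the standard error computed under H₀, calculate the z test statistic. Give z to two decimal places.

z = 0.33

p̂ = 189/249 ≈ 0.7590.
SE = √(p₀(1−p₀)/n) = √(0.1875/249) = 0.0274.
z = (0.7590 − 0.75)/0.0274 = 0.0090/0.0274 = 0.33.
Two-sided p-value ≈ 2·Φ(−0.329) = 0.7419, so at α = 0.05 we fail to reject H₀.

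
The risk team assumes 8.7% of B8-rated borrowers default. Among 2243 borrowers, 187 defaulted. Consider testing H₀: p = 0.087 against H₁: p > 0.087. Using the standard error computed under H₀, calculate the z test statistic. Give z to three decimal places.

p̂ = 187/2243 = 0.08337.
Standard error under H₀: √(0.087×0.913/2243) = 0.00595.
z = (0.08337 − 0.087)/0.00595 = -0.00363/0.00595 = -0.610.
p-value = P(Z > -0.610) ≈ 0.7290.

z = -0.610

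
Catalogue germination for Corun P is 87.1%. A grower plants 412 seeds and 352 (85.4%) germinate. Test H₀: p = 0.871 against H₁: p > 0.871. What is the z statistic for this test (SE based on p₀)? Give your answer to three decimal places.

p̂ = 352/412 ≈ 0.85437.
Standard error under H₀: √(0.871×0.129/412) = 0.01651.
z = (0.85437 − 0.871)/0.01651 = -0.01663/0.01651 = -1.007.

z = -1.007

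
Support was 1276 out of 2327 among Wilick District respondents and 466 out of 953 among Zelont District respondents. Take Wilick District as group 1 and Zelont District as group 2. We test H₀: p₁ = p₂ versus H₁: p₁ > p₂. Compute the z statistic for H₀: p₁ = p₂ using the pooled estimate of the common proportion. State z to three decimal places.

p̂₁ = 1276/2327 = 0.548346, p̂₂ = 466/953 = 0.488982.
Pooled p̂ = (1276+466)/(2327+953) = 1742/3280 = 0.531098.
SE = √(p̂(1−p̂)(1/n₁+1/n₂)) = √(0.531098·0.468902·0.00147906) = √(0.000368334) = 0.019192.
z = (0.548346 − 0.488982)/0.019192 = 0.059364/0.019192 = 3.093.
p-value = P(Z > 3.093) ≈ 0.0010.

z = 3.093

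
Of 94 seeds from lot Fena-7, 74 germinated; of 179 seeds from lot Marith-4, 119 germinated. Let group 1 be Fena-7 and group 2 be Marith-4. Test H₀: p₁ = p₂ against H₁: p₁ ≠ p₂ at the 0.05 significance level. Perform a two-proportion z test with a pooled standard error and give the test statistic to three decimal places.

p̂₁ = 74/94 = 0.78723, p̂₂ = 119/179 = 0.66480.
Pooled p̂ = (74+119)/(94+179) = 193/273 = 0.70696.
SE = √(p̂(1−p̂)(1/n₁+1/n₂)) = √(0.70696·0.29304·0.0162249) = √(0.00336127) = 0.05798.
z = (0.78723 − 0.66480)/0.05798 = 0.12243/0.05798 = 2.112.
Two-sided p-value ≈ 2·Φ(−2.112) = 0.0347; since p < α = 0.05, reject H₀.

z = 2.112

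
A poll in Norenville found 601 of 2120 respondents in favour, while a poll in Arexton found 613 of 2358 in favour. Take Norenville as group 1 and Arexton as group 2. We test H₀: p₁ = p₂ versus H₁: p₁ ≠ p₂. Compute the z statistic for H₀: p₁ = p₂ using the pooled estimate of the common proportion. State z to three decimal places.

z = 1.768

p̂₁ = 601/2120 ≈ 0.28349, p̂₂ = 613/2358 ≈ 0.25997.
Pooled p̂ = (601+613)/(2120+2358) = 1214/4478 = 0.27110.
SE = √(0.197606 × 0.000895786) = 0.01330.
z = (0.28349 − 0.25997)/0.01330 = 0.02352/0.01330 = 1.768.
p-value = 2·P(Z > 1.768) ≈ 0.0770.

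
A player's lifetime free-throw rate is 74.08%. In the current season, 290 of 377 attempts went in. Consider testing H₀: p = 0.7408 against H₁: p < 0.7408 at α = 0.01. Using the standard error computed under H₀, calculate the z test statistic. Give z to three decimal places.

z = 1.260

p̂ = 290/377 ≈ 0.76923.
Standard error under H₀: √(0.7408×0.2592/377) = 0.02257.
z = (0.76923 − 0.7408)/0.02257 = 0.02843/0.02257 = 1.260.
p-value = P(Z < 1.260) ≈ 0.8961; since p > α = 0.01, fail to reject H₀.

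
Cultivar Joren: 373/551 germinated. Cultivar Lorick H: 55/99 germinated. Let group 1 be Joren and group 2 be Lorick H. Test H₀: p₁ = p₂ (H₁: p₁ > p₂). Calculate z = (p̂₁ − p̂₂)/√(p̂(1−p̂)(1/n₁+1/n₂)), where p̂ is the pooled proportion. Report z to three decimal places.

z = 2.345

p̂₁ = 373/551 ≈ 0.67695, p̂₂ = 55/99 ≈ 0.55556.
Pooled p̂ = (373+55)/(551+99) = 428/650 = 0.65846.
SE = √(0.22489 × 0.0119159) = 0.05177.
z = (0.67695 − 0.55556)/0.05177 = 0.12139/0.05177 = 2.345.
p-value = P(Z > 2.345) ≈ 0.0095.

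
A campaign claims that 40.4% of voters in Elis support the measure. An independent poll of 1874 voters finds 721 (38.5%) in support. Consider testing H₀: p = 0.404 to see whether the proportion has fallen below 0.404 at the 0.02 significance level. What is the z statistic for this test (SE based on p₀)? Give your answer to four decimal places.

z = -1.6993

p̂ = 721/1874 = 0.384739.
Under H₀, SE = √(0.404·0.596/1874) = √(0.000128487) = 0.011335.
z = (0.384739 − 0.404)/0.011335 = -0.019261/0.011335 = -1.6993.
p-value = P(Z < -1.699) ≈ 0.0446, so at α = 0.02 we fail to reject H₀.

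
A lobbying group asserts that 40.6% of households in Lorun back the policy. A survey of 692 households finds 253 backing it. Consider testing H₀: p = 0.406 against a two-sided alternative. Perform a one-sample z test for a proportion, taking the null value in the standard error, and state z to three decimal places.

z = -2.164

p̂ = 253/692 = 0.365607.
Under H₀, SE = √(0.406·0.594/692) = √(0.000348503) = 0.018668.
z = (0.365607 − 0.406)/0.018668 = -0.040393/0.018668 = -2.164.
p-value = 2·P(Z > 2.164) ≈ 0.0305.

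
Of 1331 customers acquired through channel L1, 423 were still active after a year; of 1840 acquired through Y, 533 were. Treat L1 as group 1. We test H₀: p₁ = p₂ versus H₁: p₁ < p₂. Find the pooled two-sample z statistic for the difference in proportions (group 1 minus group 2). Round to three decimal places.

z = 1.704

p̂₁ = 423/1331 ≈ 0.31781, p̂₂ = 533/1840 ≈ 0.28967.
Pooled p̂ = (423+533)/(1331+1840) = 956/3171 = 0.30148.
SE = √(p̂(1−p̂)(1/n₁+1/n₂)) = √(0.30148·0.69852·0.00129479) = √(0.000272671) = 0.01651.
z = (0.31781 − 0.28967)/0.01651 = 0.02814/0.01651 = 1.704.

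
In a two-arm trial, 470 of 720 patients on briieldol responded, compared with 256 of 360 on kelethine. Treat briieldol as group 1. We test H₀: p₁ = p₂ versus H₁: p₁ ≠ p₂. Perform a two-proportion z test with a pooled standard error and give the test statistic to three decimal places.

p̂₁ = 470/720 ≈ 0.65278, p̂₂ = 256/360 ≈ 0.71111.
Pooled p̂ = (470+256)/(720+360) = 726/1080 = 0.67222.
SE = √(p̂(1−p̂)(1/n₁+1/n₂)) = √(0.67222·0.32778·0.00416667) = √(0.000918081) = 0.03030.
z = (0.65278 − 0.71111)/0.03030 = -0.05833/0.03030 = -1.925.

z = -1.925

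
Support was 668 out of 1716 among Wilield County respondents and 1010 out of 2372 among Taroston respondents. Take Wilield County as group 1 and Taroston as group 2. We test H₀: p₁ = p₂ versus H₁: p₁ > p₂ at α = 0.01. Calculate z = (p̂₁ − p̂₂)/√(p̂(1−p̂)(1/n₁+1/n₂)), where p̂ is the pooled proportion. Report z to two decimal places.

p̂₁ = 668/1716 = 0.3893, p̂₂ = 1010/2372 = 0.4258.
Pooled p̂ = (668+1010)/(1716+2372) = 1678/4088 = 0.4105.
SE = √(p̂(1−p̂)(1/n₁+1/n₂)) = √(0.4105·0.5895·0.00100434) = √(0.000243034) = 0.0156.
z = (0.3893 − 0.4258)/0.0156 = -0.0365/0.0156 = -2.34.
p-value = P(Z > -2.343) ≈ 0.9904. With α = 0.01, fail to reject H₀.

z = -2.34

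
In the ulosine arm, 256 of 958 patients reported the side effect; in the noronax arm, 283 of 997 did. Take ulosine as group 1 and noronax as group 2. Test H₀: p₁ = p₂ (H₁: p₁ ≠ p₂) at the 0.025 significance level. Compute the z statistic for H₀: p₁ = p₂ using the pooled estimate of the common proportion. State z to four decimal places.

z = -0.8225

p̂₁ = 256/958 ≈ 0.267223, p̂₂ = 283/997 ≈ 0.283852.
Pooled p̂ = (256+283)/(958+997) = 539/1955 = 0.275703.
SE = √(p̂(1−p̂)(1/n₁+1/n₂)) = √(0.275703·0.724297·0.00204685) = √(0.000408738) = 0.020217.
z = (0.267223 − 0.283852)/0.020217 = -0.016629/0.020217 = -0.8225.
p-value = 2·P(Z > 0.822) ≈ 0.4108. With α = 0.025, fail to reject H₀.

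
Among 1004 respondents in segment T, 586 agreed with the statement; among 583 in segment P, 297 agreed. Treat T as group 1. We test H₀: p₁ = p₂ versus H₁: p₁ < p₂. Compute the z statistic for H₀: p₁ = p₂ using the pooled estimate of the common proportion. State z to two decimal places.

p̂₁ = 586/1004 ≈ 0.5837, p̂₂ = 297/583 ≈ 0.5094.
Pooled p̂ = (586+297)/(1004+583) = 883/1587 = 0.5564.
SE = √(p̂(1−p̂)(1/n₁+1/n₂)) = √(0.5564·0.4436·0.00271128) = √(0.000669197) = 0.0259.
z = (0.5837 − 0.5094)/0.0259 = 0.0743/0.0259 = 2.87.
p-value = P(Z < 2.870) ≈ 0.9979.

z = 2.87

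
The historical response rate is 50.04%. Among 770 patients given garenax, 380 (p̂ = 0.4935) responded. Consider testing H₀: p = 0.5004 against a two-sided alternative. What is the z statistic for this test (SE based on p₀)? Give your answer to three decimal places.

p̂ = 380/770 ≈ 0.493506.
SE = √(p₀(1−p₀)/n) = √(0.25/770) = 0.018019.
z = (0.493506 − 0.5004)/0.018019 = -0.006894/0.018019 = -0.383.

z = -0.383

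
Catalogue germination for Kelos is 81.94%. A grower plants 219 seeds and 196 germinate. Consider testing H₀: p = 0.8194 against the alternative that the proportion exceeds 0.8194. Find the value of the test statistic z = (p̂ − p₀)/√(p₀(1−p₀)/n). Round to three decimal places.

p̂ = 196/219 ≈ 0.894977.
Under H₀, SE = √(0.8194·0.1806/219) = √(0.000675724) = 0.025995.
z = (0.894977 − 0.8194)/0.025995 = 0.075577/0.025995 = 2.907.

z = 2.907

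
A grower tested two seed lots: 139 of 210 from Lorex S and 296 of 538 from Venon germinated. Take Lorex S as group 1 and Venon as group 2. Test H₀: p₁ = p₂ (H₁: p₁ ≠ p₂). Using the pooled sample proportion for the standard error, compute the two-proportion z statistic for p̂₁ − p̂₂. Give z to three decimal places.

z = 2.783

p̂₁ = 139/210 ≈ 0.66190, p̂₂ = 296/538 ≈ 0.55019.
Pooled p̂ = (139+296)/(210+538) = 435/748 = 0.58155.
SE = √(0.243349 × 0.00662064) = 0.04014.
z = (0.66190 − 0.55019)/0.04014 = 0.11171/0.04014 = 2.783.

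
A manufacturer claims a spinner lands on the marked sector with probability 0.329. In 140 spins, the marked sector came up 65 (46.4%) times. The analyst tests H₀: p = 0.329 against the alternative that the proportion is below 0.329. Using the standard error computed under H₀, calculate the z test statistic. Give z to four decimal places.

p̂ = 65/140 = 0.4642857.
Under H₀, SE = √(0.329·0.671/140) = √(0.00157685) = 0.0397096.
z = (0.4642857 − 0.329)/0.0397096 = 0.1352857/0.0397096 = 3.4069.

z = 3.4069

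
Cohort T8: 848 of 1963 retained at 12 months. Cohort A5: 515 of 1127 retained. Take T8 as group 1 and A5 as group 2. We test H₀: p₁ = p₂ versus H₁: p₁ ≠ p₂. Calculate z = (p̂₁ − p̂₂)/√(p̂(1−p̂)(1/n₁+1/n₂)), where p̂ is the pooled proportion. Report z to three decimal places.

p̂₁ = 848/1963 = 0.43199, p̂₂ = 515/1127 = 0.45697.
Pooled p̂ = (848+515)/(1963+1127) = 1363/3090 = 0.44110.
SE = √(p̂(1−p̂)(1/n₁+1/n₂)) = √(0.44110·0.55890·0.00139674) = √(0.000344338) = 0.01856.
z = (0.43199 − 0.45697)/0.01856 = -0.02498/0.01856 = -1.346.
Two-sided p-value ≈ 2·Φ(−1.346) = 0.1784.

z = -1.346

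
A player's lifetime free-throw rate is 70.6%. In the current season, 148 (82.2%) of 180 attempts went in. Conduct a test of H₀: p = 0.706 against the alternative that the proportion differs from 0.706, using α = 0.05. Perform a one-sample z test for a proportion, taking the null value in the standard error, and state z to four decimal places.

z = 3.4225

p̂ = 148/180 ≈ 0.822222.
Under H₀, SE = √(0.706·0.294/180) = √(0.00115313) = 0.033958.
z = (0.822222 − 0.706)/0.033958 = 0.116222/0.033958 = 3.4225.
p-value = 2·P(Z > 3.423) ≈ 0.0006; since p < α = 0.05, reject H₀.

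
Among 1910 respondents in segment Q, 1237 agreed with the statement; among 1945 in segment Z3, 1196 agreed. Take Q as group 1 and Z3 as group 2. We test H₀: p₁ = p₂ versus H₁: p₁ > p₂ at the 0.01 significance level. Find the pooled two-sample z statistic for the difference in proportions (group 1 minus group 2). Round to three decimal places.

z = 2.106

p̂₁ = 1237/1910 = 0.64764, p̂₂ = 1196/1945 = 0.61491.
Pooled p̂ = (1237+1196)/(1910+1945) = 2433/3855 = 0.63113.
SE = √(0.232805 × 0.0010377) = 0.01554.
z = (0.64764 − 0.61491)/0.01554 = 0.03273/0.01554 = 2.106.
p-value = P(Z > 2.106) ≈ 0.0176. With α = 0.01, fail to reject H₀.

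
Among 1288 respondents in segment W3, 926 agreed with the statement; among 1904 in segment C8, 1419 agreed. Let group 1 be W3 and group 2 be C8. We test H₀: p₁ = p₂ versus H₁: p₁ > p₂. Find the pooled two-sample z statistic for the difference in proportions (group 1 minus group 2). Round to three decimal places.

p̂₁ = 926/1288 ≈ 0.71894, p̂₂ = 1419/1904 ≈ 0.74527.
Pooled p̂ = (926+1419)/(1288+1904) = 2345/3192 = 0.73465.
SE = √(0.19494 × 0.00130161) = 0.01593.
z = (0.71894 − 0.74527)/0.01593 = -0.02633/0.01593 = -1.653.

z = -1.653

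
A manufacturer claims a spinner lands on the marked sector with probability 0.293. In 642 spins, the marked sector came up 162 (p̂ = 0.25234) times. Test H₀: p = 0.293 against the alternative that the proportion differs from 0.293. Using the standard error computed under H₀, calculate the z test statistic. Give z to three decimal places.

p̂ = 162/642 ≈ 0.25234.
SE = √(p₀(1−p₀)/n) = √(0.20715/642) = 0.01796.
z = (0.25234 − 0.293)/0.01796 = -0.04066/0.01796 = -2.264.
Two-sided p-value ≈ 2·Φ(−2.264) = 0.0236.

z = -2.264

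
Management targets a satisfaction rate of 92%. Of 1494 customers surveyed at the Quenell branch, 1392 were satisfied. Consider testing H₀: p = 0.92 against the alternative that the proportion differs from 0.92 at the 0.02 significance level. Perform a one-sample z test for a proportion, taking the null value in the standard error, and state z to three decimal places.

z = 1.671

p̂ = 1392/1494 ≈ 0.93173.
Standard error under H₀: √(0.92×0.08/1494) = 0.00702.
z = (0.93173 − 0.92)/0.00702 = 0.01173/0.00702 = 1.671.
Two-sided p-value ≈ 2·Φ(−1.671) = 0.0948. With α = 0.02, fail to reject H₀.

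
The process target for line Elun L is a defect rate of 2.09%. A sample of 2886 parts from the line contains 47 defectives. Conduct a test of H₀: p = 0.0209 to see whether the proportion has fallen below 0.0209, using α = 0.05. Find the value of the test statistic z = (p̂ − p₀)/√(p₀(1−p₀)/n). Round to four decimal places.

p̂ = 47/2886 = 0.01628552.
Under H₀, SE = √(0.0209·0.9791/2886) = √(7.0905e-06) = 0.00266280.
z = (0.01628552 − 0.0209)/0.00266280 = -0.00461448/0.00266280 = -1.7329.
p-value = P(Z < -1.733) ≈ 0.0416, so at α = 0.05 we reject H₀.

z = -1.7329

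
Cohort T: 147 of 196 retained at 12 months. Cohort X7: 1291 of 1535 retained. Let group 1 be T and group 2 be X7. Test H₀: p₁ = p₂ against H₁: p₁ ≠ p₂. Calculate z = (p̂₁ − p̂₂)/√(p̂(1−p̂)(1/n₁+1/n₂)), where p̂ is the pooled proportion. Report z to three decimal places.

p̂₁ = 147/196 ≈ 0.75000, p̂₂ = 1291/1535 ≈ 0.84104.
Pooled p̂ = (147+1291)/(196+1535) = 1438/1731 = 0.83073.
SE = √(p̂(1−p̂)(1/n₁+1/n₂)) = √(0.83073·0.16927·0.00575351) = √(0.000809031) = 0.02844.
z = (0.75000 − 0.84104)/0.02844 = -0.09104/0.02844 = -3.201.
p-value = 2·P(Z > 3.201) ≈ 0.0014.

z = -3.201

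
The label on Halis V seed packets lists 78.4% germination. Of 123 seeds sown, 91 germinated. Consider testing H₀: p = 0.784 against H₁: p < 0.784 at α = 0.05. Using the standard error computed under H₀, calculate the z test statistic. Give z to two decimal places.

p̂ = 91/123 ≈ 0.7398.
SE = √(p₀(1−p₀)/n) = √(0.16934/123) = 0.0371.
z = (0.7398 − 0.784)/0.0371 = -0.0442/0.0371 = -1.19.
p-value = P(Z < -1.190) ≈ 0.1170; since p > α = 0.05, fail to reject H₀.

z = -1.19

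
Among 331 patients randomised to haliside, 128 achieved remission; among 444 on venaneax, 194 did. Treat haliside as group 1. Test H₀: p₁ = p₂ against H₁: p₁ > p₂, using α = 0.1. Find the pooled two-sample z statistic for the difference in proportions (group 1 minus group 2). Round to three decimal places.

p̂₁ = 128/331 ≈ 0.386707, p̂₂ = 194/444 ≈ 0.436937.
Pooled p̂ = (128+194)/(331+444) = 322/775 = 0.415484.
SE = √(0.242857 × 0.0052734) = 0.035787.
z = (0.386707 − 0.436937)/0.035787 = -0.050230/0.035787 = -1.404.
p-value = P(Z > -1.404) ≈ 0.9198, so at α = 0.1 we fail to reject H₀.

z = -1.404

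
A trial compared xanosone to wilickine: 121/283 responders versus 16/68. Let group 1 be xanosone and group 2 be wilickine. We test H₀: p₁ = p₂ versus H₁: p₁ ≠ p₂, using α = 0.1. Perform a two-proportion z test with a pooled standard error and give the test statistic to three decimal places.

z = 2.918

p̂₁ = 121/283 ≈ 0.42756, p̂₂ = 16/68 ≈ 0.23529.
Pooled p̂ = (121+16)/(283+68) = 137/351 = 0.39031.
SE = √(p̂(1−p̂)(1/n₁+1/n₂)) = √(0.39031·0.60969·0.0182395) = √(0.00434042) = 0.06588.
z = (0.42756 − 0.23529)/0.06588 = 0.19227/0.06588 = 2.918.
Two-sided p-value ≈ 2·Φ(−2.918) = 0.0035, so at α = 0.1 we reject H₀.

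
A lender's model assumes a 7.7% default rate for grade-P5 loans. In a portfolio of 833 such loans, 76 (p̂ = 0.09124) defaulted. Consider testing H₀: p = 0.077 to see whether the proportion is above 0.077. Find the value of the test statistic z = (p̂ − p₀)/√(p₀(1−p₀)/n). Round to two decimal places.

p̂ = 76/833 = 0.0912.
SE = √(p₀(1−p₀)/n) = √(0.071071/833) = 0.0092.
z = (0.0912 − 0.077)/0.0092 = 0.0142/0.0092 = 1.54.
p-value = P(Z > 1.541) ≈ 0.0616.

z = 1.54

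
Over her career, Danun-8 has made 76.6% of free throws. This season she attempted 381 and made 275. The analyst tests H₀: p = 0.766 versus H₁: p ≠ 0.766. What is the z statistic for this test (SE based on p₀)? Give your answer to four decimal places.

p̂ = 275/381 ≈ 0.721785.
SE = √(p₀(1−p₀)/n) = √(0.17924/381) = 0.021690.
z = (0.721785 − 0.766)/0.021690 = -0.044215/0.021690 = -2.0385.
p-value = 2·P(Z > 2.039) ≈ 0.0415.

z = -2.0385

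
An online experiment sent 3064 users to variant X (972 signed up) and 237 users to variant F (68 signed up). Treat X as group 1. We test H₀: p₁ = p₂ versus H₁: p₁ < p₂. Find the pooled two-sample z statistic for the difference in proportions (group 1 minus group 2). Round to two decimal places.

p̂₁ = 972/3064 ≈ 0.3172, p̂₂ = 68/237 ≈ 0.2869.
Pooled p̂ = (972+68)/(3064+237) = 1040/3301 = 0.3151.
SE = √(p̂(1−p̂)(1/n₁+1/n₂)) = √(0.3151·0.6849·0.00454578) = √(0.00098096) = 0.0313.
z = (0.3172 − 0.2869)/0.0313 = 0.0303/0.0313 = 0.97.
p-value = P(Z < 0.968) ≈ 0.8334.

z = 0.97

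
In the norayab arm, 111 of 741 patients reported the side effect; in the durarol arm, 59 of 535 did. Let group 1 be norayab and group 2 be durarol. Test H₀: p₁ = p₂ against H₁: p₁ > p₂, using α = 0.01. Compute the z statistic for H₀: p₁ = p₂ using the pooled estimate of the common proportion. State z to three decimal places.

p̂₁ = 111/741 ≈ 0.14980, p̂₂ = 59/535 ≈ 0.11028.
Pooled p̂ = (111+59)/(741+535) = 170/1276 = 0.13323.
SE = √(0.115479 × 0.00321869) = 0.01928.
z = (0.14980 − 0.11028)/0.01928 = 0.03952/0.01928 = 2.050.
p-value = P(Z > 2.050) ≈ 0.0202, so at α = 0.01 we fail to reject H₀.

z = 2.050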